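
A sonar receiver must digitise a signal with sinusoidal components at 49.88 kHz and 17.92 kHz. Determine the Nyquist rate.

99.76 kHz

Highest-frequency component: 49.88 kHz.
Nyquist rate = 2 × 49.88 kHz = 99.76 kHz.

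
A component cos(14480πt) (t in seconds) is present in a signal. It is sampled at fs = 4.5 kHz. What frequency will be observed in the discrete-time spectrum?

1.76 kHz

ω = 14480π rad/s → f = ω/(2π) = 7240 Hz = 7.24 kHz.
7.24 kHz mod fs = 2.74 kHz.
2.74 kHz > fs/2 = 2.25 kHz, folds to fs − 2.74 kHz = 1.76 kHz.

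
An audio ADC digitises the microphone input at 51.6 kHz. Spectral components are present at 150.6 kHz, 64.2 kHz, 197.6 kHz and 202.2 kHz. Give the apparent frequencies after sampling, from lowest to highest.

4.2 kHz, 8.8 kHz, 12.6 kHz

fs/2 = 25.8 kHz.
150.6 kHz mod fs = 47.4 kHz.
47.4 kHz > fs/2 = 25.8 kHz, folds to fs − 47.4 kHz = 4.2 kHz.
64.2 kHz mod fs = 12.6 kHz.
12.6 kHz ≤ fs/2 = 25.8 kHz, appears at 12.6 kHz.
197.6 kHz mod fs = 42.8 kHz.
42.8 kHz > fs/2 = 25.8 kHz, folds to fs − 42.8 kHz = 8.8 kHz.
202.2 kHz mod fs = 47.4 kHz.
47.4 kHz > fs/2 = 25.8 kHz, folds to fs − 47.4 kHz = 4.2 kHz.
Distinct values: {4.2 kHz, 8.8 kHz, 12.6 kHz}.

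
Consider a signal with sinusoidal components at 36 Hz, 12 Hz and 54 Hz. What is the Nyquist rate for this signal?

108 Hz

Highest-frequency component: 54 Hz.
Nyquist rate = 2 × 54 Hz = 108 Hz.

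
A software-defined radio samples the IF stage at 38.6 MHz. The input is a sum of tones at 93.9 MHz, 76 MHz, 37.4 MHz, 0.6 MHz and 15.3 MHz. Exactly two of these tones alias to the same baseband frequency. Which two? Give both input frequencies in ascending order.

37.4 MHz, 76 MHz

fs/2 = 19.3 MHz.
93.9 MHz mod fs = 16.7 MHz.
16.7 MHz ≤ fs/2 = 19.3 MHz, appears at 16.7 MHz.
76 MHz mod fs = 37.4 MHz.
37.4 MHz > fs/2 = 19.3 MHz, folds to fs − 37.4 MHz = 1.2 MHz.
37.4 MHz > fs/2 = 19.3 MHz, folds to fs − 37.4 MHz = 1.2 MHz.
0.6 MHz ≤ fs/2 = 19.3 MHz, passes unchanged.
15.3 MHz ≤ fs/2 = 19.3 MHz, passes unchanged.
37.4 MHz and 76 MHz both map to 1.2 MHz.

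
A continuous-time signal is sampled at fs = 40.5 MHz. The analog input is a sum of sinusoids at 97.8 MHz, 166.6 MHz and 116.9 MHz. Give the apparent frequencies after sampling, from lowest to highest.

fs/2 = 20.25 MHz.
97.8 MHz mod fs = 16.8 MHz.
16.8 MHz ≤ fs/2 = 20.25 MHz, appears at 16.8 MHz.
166.6 MHz mod fs = 4.6 MHz.
4.6 MHz ≤ fs/2 = 20.25 MHz, appears at 4.6 MHz.
116.9 MHz mod fs = 35.9 MHz.
35.9 MHz > fs/2 = 20.25 MHz, folds to fs − 35.9 MHz = 4.6 MHz.
Distinct values: {4.6 MHz, 16.8 MHz}.

4.6 MHz, 16.8 MHz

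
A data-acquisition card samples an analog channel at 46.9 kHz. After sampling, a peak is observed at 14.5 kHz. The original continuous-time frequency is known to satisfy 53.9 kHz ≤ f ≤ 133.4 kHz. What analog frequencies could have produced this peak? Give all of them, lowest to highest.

61.4 kHz, 79.3 kHz, 108.3 kHz, 126.2 kHz

Frequencies that alias to 14.5 kHz are k·fs ± 14.5 kHz for integer k ≥ 0.
k=0: 14.5 kHz.
k=1: 32.4 kHz, 61.4 kHz.
k=2: 79.3 kHz, 108.3 kHz.
k=3: 126.2 kHz, 155.2 kHz.
k=4: 173.1 kHz, 202.1 kHz.
Within [53.9 kHz, 133.4 kHz]: 61.4 kHz, 79.3 kHz, 108.3 kHz, 126.2 kHz.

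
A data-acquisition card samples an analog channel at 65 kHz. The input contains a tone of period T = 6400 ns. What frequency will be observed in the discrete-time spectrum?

26.25 kHz

T = 6400 ns → f = 1/T = 156.25 kHz.
156.25 kHz mod fs = 26.25 kHz.
26.25 kHz ≤ fs/2 = 32.5 kHz, appears at 26.25 kHz.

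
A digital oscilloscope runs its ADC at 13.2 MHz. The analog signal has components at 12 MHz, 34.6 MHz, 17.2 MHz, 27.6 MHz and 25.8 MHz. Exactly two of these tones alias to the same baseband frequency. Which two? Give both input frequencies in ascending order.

12 MHz, 27.6 MHz

fs/2 = 6.6 MHz.
12 MHz > fs/2 = 6.6 MHz, folds to fs − 12 MHz = 1.2 MHz.
34.6 MHz mod fs = 8.2 MHz.
8.2 MHz > fs/2 = 6.6 MHz, folds to fs − 8.2 MHz = 5 MHz.
17.2 MHz mod fs = 4 MHz.
4 MHz ≤ fs/2 = 6.6 MHz, appears at 4 MHz.
27.6 MHz mod fs = 1.2 MHz.
1.2 MHz ≤ fs/2 = 6.6 MHz, appears at 1.2 MHz.
25.8 MHz mod fs = 12.6 MHz.
12.6 MHz > fs/2 = 6.6 MHz, folds to fs − 12.6 MHz = 0.6 MHz.
12 MHz and 27.6 MHz both map to 1.2 MHz.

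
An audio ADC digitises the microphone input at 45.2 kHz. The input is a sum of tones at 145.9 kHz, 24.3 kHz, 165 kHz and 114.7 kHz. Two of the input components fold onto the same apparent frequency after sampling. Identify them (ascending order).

fs/2 = 22.6 kHz.
145.9 kHz mod fs = 10.3 kHz.
10.3 kHz ≤ fs/2 = 22.6 kHz, appears at 10.3 kHz.
24.3 kHz > fs/2 = 22.6 kHz, folds to fs − 24.3 kHz = 20.9 kHz.
165 kHz mod fs = 29.4 kHz.
29.4 kHz > fs/2 = 22.6 kHz, folds to fs − 29.4 kHz = 15.8 kHz.
114.7 kHz mod fs = 24.3 kHz.
24.3 kHz > fs/2 = 22.6 kHz, folds to fs − 24.3 kHz = 20.9 kHz.
24.3 kHz and 114.7 kHz both map to 20.9 kHz.

24.3 kHz, 114.7 kHz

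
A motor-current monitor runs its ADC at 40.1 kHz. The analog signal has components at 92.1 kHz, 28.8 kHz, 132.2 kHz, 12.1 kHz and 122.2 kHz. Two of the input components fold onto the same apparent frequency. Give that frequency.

fs/2 = 20.05 kHz.
92.1 kHz mod fs = 11.9 kHz.
11.9 kHz ≤ fs/2 = 20.05 kHz, appears at 11.9 kHz.
28.8 kHz > fs/2 = 20.05 kHz, folds to fs − 28.8 kHz = 11.3 kHz.
132.2 kHz mod fs = 11.9 kHz.
11.9 kHz ≤ fs/2 = 20.05 kHz, appears at 11.9 kHz.
12.1 kHz ≤ fs/2 = 20.05 kHz, passes unchanged.
122.2 kHz mod fs = 1.9 kHz.
1.9 kHz ≤ fs/2 = 20.05 kHz, appears at 1.9 kHz.
92.1 kHz and 132.2 kHz both map to 11.9 kHz.

11.9 kHz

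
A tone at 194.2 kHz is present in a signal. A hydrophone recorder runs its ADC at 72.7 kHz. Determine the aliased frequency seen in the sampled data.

23.9 kHz

194.2 kHz mod fs = 48.8 kHz.
48.8 kHz > fs/2 = 36.35 kHz, folds to fs − 48.8 kHz = 23.9 kHz.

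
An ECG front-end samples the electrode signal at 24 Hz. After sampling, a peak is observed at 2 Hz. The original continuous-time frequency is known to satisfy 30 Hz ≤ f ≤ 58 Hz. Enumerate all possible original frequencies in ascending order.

46 Hz, 50 Hz

Frequencies that alias to 2 Hz are k·fs ± 2 Hz for integer k ≥ 0.
k=0: 2 Hz.
k=1: 22 Hz, 26 Hz.
k=2: 46 Hz, 50 Hz.
k=3: 70 Hz, 74 Hz.
Within [30 Hz, 58 Hz]: 46 Hz, 50 Hz.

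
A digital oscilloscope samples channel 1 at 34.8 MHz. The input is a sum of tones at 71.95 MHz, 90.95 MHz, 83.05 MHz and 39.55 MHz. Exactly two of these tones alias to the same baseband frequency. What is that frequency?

fs/2 = 17.4 MHz.
71.95 MHz mod fs = 2.35 MHz.
2.35 MHz ≤ fs/2 = 17.4 MHz, appears at 2.35 MHz.
90.95 MHz mod fs = 21.35 MHz.
21.35 MHz > fs/2 = 17.4 MHz, folds to fs − 21.35 MHz = 13.45 MHz.
83.05 MHz mod fs = 13.45 MHz.
13.45 MHz ≤ fs/2 = 17.4 MHz, appears at 13.45 MHz.
39.55 MHz mod fs = 4.75 MHz.
4.75 MHz ≤ fs/2 = 17.4 MHz, appears at 4.75 MHz.
83.05 MHz and 90.95 MHz both map to 13.45 MHz.

13.45 MHz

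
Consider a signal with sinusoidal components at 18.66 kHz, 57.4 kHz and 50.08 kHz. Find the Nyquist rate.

114.8 kHz

Highest-frequency component: 57.4 kHz.
Nyquist rate = 2 × 57.4 kHz = 114.8 kHz.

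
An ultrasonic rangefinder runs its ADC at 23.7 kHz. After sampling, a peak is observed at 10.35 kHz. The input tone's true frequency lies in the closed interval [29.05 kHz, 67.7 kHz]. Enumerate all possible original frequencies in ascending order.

34.05 kHz, 37.05 kHz, 57.75 kHz, 60.75 kHz

Frequencies that alias to 10.35 kHz are k·fs ± 10.35 kHz for integer k ≥ 0.
k=0: 10.35 kHz.
k=1: 13.35 kHz, 34.05 kHz.
k=2: 37.05 kHz, 57.75 kHz.
k=3: 60.75 kHz, 81.45 kHz.
k=4: 84.45 kHz, 105.15 kHz.
Within [29.05 kHz, 67.7 kHz]: 34.05 kHz, 37.05 kHz, 57.75 kHz, 60.75 kHz.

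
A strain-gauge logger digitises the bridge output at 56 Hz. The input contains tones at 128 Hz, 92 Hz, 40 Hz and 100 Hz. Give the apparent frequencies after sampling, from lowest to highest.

12 Hz, 16 Hz, 20 Hz

fs/2 = 28 Hz.
128 Hz mod fs = 16 Hz.
16 Hz ≤ fs/2 = 28 Hz, appears at 16 Hz.
92 Hz mod fs = 36 Hz.
36 Hz > fs/2 = 28 Hz, folds to fs − 36 Hz = 20 Hz.
40 Hz > fs/2 = 28 Hz, folds to fs − 40 Hz = 16 Hz.
100 Hz mod fs = 44 Hz.
44 Hz > fs/2 = 28 Hz, folds to fs − 44 Hz = 12 Hz.
Distinct values: {12 Hz, 16 Hz, 20 Hz}.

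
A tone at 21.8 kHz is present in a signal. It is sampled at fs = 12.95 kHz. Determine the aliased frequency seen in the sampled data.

4.1 kHz

21.8 kHz mod fs = 8.85 kHz.
8.85 kHz > fs/2 = 6.475 kHz, folds to fs − 8.85 kHz = 4.1 kHz.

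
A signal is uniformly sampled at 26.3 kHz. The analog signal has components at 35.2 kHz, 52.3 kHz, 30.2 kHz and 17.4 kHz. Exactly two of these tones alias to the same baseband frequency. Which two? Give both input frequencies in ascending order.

fs/2 = 13.15 kHz.
35.2 kHz mod fs = 8.9 kHz.
8.9 kHz ≤ fs/2 = 13.15 kHz, appears at 8.9 kHz.
52.3 kHz mod fs = 26 kHz.
26 kHz > fs/2 = 13.15 kHz, folds to fs − 26 kHz = 0.3 kHz.
30.2 kHz mod fs = 3.9 kHz.
3.9 kHz ≤ fs/2 = 13.15 kHz, appears at 3.9 kHz.
17.4 kHz > fs/2 = 13.15 kHz, folds to fs − 17.4 kHz = 8.9 kHz.
17.4 kHz and 35.2 kHz both map to 8.9 kHz.

17.4 kHz, 35.2 kHz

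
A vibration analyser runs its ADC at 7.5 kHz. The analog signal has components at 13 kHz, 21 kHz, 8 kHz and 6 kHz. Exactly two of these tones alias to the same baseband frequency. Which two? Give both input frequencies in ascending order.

6 kHz, 21 kHz

fs/2 = 3.75 kHz.
13 kHz mod fs = 5.5 kHz.
5.5 kHz > fs/2 = 3.75 kHz, folds to fs − 5.5 kHz = 2 kHz.
21 kHz mod fs = 6 kHz.
6 kHz > fs/2 = 3.75 kHz, folds to fs − 6 kHz = 1.5 kHz.
8 kHz mod fs = 0.5 kHz.
0.5 kHz ≤ fs/2 = 3.75 kHz, appears at 0.5 kHz.
6 kHz > fs/2 = 3.75 kHz, folds to fs − 6 kHz = 1.5 kHz.
6 kHz and 21 kHz both map to 1.5 kHz.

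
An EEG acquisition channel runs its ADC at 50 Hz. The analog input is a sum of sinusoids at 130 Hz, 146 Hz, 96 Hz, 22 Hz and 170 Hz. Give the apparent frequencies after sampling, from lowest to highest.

fs/2 = 25 Hz.
130 Hz mod fs = 30 Hz.
30 Hz > fs/2 = 25 Hz, folds to fs − 30 Hz = 20 Hz.
146 Hz mod fs = 46 Hz.
46 Hz > fs/2 = 25 Hz, folds to fs − 46 Hz = 4 Hz.
96 Hz mod fs = 46 Hz.
46 Hz > fs/2 = 25 Hz, folds to fs − 46 Hz = 4 Hz.
22 Hz ≤ fs/2 = 25 Hz, passes unchanged.
170 Hz mod fs = 20 Hz.
20 Hz ≤ fs/2 = 25 Hz, appears at 20 Hz.
Distinct values: {4 Hz, 20 Hz, 22 Hz}.

4 Hz, 20 Hz, 22 Hz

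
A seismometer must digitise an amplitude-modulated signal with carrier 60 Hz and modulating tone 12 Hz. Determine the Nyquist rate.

AM sidebands sit at fc ± fm = 48 Hz and 72 Hz.
Highest-frequency component: 72 Hz.
Nyquist rate = 2 × 72 Hz = 144 Hz.

144 Hz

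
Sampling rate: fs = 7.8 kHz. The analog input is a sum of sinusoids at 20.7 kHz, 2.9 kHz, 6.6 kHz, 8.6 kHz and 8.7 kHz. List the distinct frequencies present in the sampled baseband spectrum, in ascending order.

fs/2 = 3.9 kHz.
20.7 kHz mod fs = 5.1 kHz.
5.1 kHz > fs/2 = 3.9 kHz, folds to fs − 5.1 kHz = 2.7 kHz.
2.9 kHz ≤ fs/2 = 3.9 kHz, passes unchanged.
6.6 kHz > fs/2 = 3.9 kHz, folds to fs − 6.6 kHz = 1.2 kHz.
8.6 kHz mod fs = 0.8 kHz.
0.8 kHz ≤ fs/2 = 3.9 kHz, appears at 0.8 kHz.
8.7 kHz mod fs = 0.9 kHz.
0.9 kHz ≤ fs/2 = 3.9 kHz, appears at 0.9 kHz.
Distinct values: {0.8 kHz, 0.9 kHz, 1.2 kHz, 2.7 kHz, 2.9 kHz}.

0.8 kHz, 0.9 kHz, 1.2 kHz, 2.7 kHz, 2.9 kHz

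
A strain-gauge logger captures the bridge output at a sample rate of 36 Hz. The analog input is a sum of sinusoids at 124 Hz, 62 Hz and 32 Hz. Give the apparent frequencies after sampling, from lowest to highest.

fs/2 = 18 Hz.
124 Hz mod fs = 16 Hz.
16 Hz ≤ fs/2 = 18 Hz, appears at 16 Hz.
62 Hz mod fs = 26 Hz.
26 Hz > fs/2 = 18 Hz, folds to fs − 26 Hz = 10 Hz.
32 Hz > fs/2 = 18 Hz, folds to fs − 32 Hz = 4 Hz.
Distinct values: {4 Hz, 10 Hz, 16 Hz}.

4 Hz, 10 Hz, 16 Hz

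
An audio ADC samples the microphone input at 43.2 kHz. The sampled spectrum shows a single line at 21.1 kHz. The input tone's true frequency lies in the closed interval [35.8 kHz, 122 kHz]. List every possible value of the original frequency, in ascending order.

64.3 kHz, 65.3 kHz, 107.5 kHz, 108.5 kHz

Frequencies that alias to 21.1 kHz are k·fs ± 21.1 kHz for integer k ≥ 0.
k=0: 21.1 kHz.
k=1: 22.1 kHz, 64.3 kHz.
k=2: 65.3 kHz, 107.5 kHz.
k=3: 108.5 kHz, 150.7 kHz.
k=4: 151.7 kHz, 193.9 kHz.
Within [35.8 kHz, 122 kHz]: 64.3 kHz, 65.3 kHz, 107.5 kHz, 108.5 kHz.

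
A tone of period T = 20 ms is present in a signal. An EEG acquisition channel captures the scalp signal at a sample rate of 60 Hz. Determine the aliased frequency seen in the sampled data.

T = 20 ms → f = 1/T = 50 Hz.
50 Hz > fs/2 = 30 Hz, folds to fs − 50 Hz = 10 Hz.

10 Hz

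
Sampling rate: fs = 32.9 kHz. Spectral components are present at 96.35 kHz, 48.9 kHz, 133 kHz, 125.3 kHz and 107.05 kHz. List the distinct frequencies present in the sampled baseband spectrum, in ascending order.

fs/2 = 16.45 kHz.
96.35 kHz mod fs = 30.55 kHz.
30.55 kHz > fs/2 = 16.45 kHz, folds to fs − 30.55 kHz = 2.35 kHz.
48.9 kHz mod fs = 16 kHz.
16 kHz ≤ fs/2 = 16.45 kHz, appears at 16 kHz.
133 kHz mod fs = 1.4 kHz.
1.4 kHz ≤ fs/2 = 16.45 kHz, appears at 1.4 kHz.
125.3 kHz mod fs = 26.6 kHz.
26.6 kHz > fs/2 = 16.45 kHz, folds to fs − 26.6 kHz = 6.3 kHz.
107.05 kHz mod fs = 8.35 kHz.
8.35 kHz ≤ fs/2 = 16.45 kHz, appears at 8.35 kHz.
Distinct values: {1.4 kHz, 2.35 kHz, 6.3 kHz, 8.35 kHz, 16 kHz}.

1.4 kHz, 2.35 kHz, 6.3 kHz, 8.35 kHz, 16 kHz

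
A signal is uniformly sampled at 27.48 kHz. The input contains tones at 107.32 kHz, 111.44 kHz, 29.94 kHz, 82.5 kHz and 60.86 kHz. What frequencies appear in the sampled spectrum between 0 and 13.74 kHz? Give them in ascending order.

0.06 kHz, 1.52 kHz, 2.46 kHz, 2.6 kHz, 5.9 kHz

fs/2 = 13.74 kHz.
107.32 kHz mod fs = 24.88 kHz.
24.88 kHz > fs/2 = 13.74 kHz, folds to fs − 24.88 kHz = 2.6 kHz.
111.44 kHz mod fs = 1.52 kHz.
1.52 kHz ≤ fs/2 = 13.74 kHz, appears at 1.52 kHz.
29.94 kHz mod fs = 2.46 kHz.
2.46 kHz ≤ fs/2 = 13.74 kHz, appears at 2.46 kHz.
82.5 kHz mod fs = 0.06 kHz.
0.06 kHz ≤ fs/2 = 13.74 kHz, appears at 0.06 kHz.
60.86 kHz mod fs = 5.9 kHz.
5.9 kHz ≤ fs/2 = 13.74 kHz, appears at 5.9 kHz.
Distinct values: {0.06 kHz, 1.52 kHz, 2.46 kHz, 2.6 kHz, 5.9 kHz}.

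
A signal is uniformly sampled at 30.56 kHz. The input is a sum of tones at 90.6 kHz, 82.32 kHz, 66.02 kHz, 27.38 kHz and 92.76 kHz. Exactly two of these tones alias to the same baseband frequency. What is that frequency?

1.08 kHz

fs/2 = 15.28 kHz.
90.6 kHz mod fs = 29.48 kHz.
29.48 kHz > fs/2 = 15.28 kHz, folds to fs − 29.48 kHz = 1.08 kHz.
82.32 kHz mod fs = 21.2 kHz.
21.2 kHz > fs/2 = 15.28 kHz, folds to fs − 21.2 kHz = 9.36 kHz.
66.02 kHz mod fs = 4.9 kHz.
4.9 kHz ≤ fs/2 = 15.28 kHz, appears at 4.9 kHz.
27.38 kHz > fs/2 = 15.28 kHz, folds to fs − 27.38 kHz = 3.18 kHz.
92.76 kHz mod fs = 1.08 kHz.
1.08 kHz ≤ fs/2 = 15.28 kHz, appears at 1.08 kHz.
90.6 kHz and 92.76 kHz both map to 1.08 kHz.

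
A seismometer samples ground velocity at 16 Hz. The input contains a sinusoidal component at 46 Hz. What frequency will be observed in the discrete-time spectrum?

2 Hz

46 Hz mod fs = 14 Hz.
14 Hz > fs/2 = 8 Hz, folds to fs − 14 Hz = 2 Hz.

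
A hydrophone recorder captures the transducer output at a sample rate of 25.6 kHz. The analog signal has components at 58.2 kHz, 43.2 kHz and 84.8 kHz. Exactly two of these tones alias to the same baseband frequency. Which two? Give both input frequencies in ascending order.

43.2 kHz, 84.8 kHz

fs/2 = 12.8 kHz.
58.2 kHz mod fs = 7 kHz.
7 kHz ≤ fs/2 = 12.8 kHz, appears at 7 kHz.
43.2 kHz mod fs = 17.6 kHz.
17.6 kHz > fs/2 = 12.8 kHz, folds to fs − 17.6 kHz = 8 kHz.
84.8 kHz mod fs = 8 kHz.
8 kHz ≤ fs/2 = 12.8 kHz, appears at 8 kHz.
43.2 kHz and 84.8 kHz both map to 8 kHz.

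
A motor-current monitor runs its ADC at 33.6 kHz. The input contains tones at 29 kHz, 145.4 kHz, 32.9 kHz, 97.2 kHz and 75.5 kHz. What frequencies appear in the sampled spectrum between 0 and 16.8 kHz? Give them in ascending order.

0.7 kHz, 3.6 kHz, 4.6 kHz, 8.3 kHz, 11 kHz

fs/2 = 16.8 kHz.
29 kHz > fs/2 = 16.8 kHz, folds to fs − 29 kHz = 4.6 kHz.
145.4 kHz mod fs = 11 kHz.
11 kHz ≤ fs/2 = 16.8 kHz, appears at 11 kHz.
32.9 kHz > fs/2 = 16.8 kHz, folds to fs − 32.9 kHz = 0.7 kHz.
97.2 kHz mod fs = 30 kHz.
30 kHz > fs/2 = 16.8 kHz, folds to fs − 30 kHz = 3.6 kHz.
75.5 kHz mod fs = 8.3 kHz.
8.3 kHz ≤ fs/2 = 16.8 kHz, appears at 8.3 kHz.
Distinct values: {0.7 kHz, 3.6 kHz, 4.6 kHz, 8.3 kHz, 11 kHz}.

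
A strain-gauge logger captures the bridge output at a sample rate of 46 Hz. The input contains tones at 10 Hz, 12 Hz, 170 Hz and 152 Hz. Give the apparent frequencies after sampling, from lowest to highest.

fs/2 = 23 Hz.
10 Hz ≤ fs/2 = 23 Hz, passes unchanged.
12 Hz ≤ fs/2 = 23 Hz, passes unchanged.
170 Hz mod fs = 32 Hz.
32 Hz > fs/2 = 23 Hz, folds to fs − 32 Hz = 14 Hz.
152 Hz mod fs = 14 Hz.
14 Hz ≤ fs/2 = 23 Hz, appears at 14 Hz.
Distinct values: {10 Hz, 12 Hz, 14 Hz}.

10 Hz, 12 Hz, 14 Hz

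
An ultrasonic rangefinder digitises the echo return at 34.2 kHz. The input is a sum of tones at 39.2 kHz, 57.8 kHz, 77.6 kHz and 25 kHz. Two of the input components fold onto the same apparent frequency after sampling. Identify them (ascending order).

fs/2 = 17.1 kHz.
39.2 kHz mod fs = 5 kHz.
5 kHz ≤ fs/2 = 17.1 kHz, appears at 5 kHz.
57.8 kHz mod fs = 23.6 kHz.
23.6 kHz > fs/2 = 17.1 kHz, folds to fs − 23.6 kHz = 10.6 kHz.
77.6 kHz mod fs = 9.2 kHz.
9.2 kHz ≤ fs/2 = 17.1 kHz, appears at 9.2 kHz.
25 kHz > fs/2 = 17.1 kHz, folds to fs − 25 kHz = 9.2 kHz.
25 kHz and 77.6 kHz both map to 9.2 kHz.

25 kHz, 77.6 kHz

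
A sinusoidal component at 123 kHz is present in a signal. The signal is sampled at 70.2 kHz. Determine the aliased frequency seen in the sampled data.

17.4 kHz

123 kHz mod fs = 52.8 kHz.
52.8 kHz > fs/2 = 35.1 kHz, folds to fs − 52.8 kHz = 17.4 kHz.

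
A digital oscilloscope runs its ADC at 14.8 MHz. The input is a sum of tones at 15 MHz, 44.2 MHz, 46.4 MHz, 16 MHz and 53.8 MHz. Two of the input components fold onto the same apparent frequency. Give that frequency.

fs/2 = 7.4 MHz.
15 MHz mod fs = 0.2 MHz.
0.2 MHz ≤ fs/2 = 7.4 MHz, appears at 0.2 MHz.
44.2 MHz mod fs = 14.6 MHz.
14.6 MHz > fs/2 = 7.4 MHz, folds to fs − 14.6 MHz = 0.2 MHz.
46.4 MHz mod fs = 2 MHz.
2 MHz ≤ fs/2 = 7.4 MHz, appears at 2 MHz.
16 MHz mod fs = 1.2 MHz.
1.2 MHz ≤ fs/2 = 7.4 MHz, appears at 1.2 MHz.
53.8 MHz mod fs = 9.4 MHz.
9.4 MHz > fs/2 = 7.4 MHz, folds to fs − 9.4 MHz = 5.4 MHz.
15 MHz and 44.2 MHz both map to 0.2 MHz.

0.2 MHz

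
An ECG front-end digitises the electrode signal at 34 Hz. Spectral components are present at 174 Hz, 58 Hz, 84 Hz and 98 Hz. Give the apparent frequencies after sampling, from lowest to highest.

fs/2 = 17 Hz.
174 Hz mod fs = 4 Hz.
4 Hz ≤ fs/2 = 17 Hz, appears at 4 Hz.
58 Hz mod fs = 24 Hz.
24 Hz > fs/2 = 17 Hz, folds to fs − 24 Hz = 10 Hz.
84 Hz mod fs = 16 Hz.
16 Hz ≤ fs/2 = 17 Hz, appears at 16 Hz.
98 Hz mod fs = 30 Hz.
30 Hz > fs/2 = 17 Hz, folds to fs − 30 Hz = 4 Hz.
Distinct values: {4 Hz, 10 Hz, 16 Hz}.

4 Hz, 10 Hz, 16 Hz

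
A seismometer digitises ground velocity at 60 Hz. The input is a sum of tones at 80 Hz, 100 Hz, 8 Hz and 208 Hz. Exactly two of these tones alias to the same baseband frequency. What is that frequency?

20 Hz

fs/2 = 30 Hz.
80 Hz mod fs = 20 Hz.
20 Hz ≤ fs/2 = 30 Hz, appears at 20 Hz.
100 Hz mod fs = 40 Hz.
40 Hz > fs/2 = 30 Hz, folds to fs − 40 Hz = 20 Hz.
8 Hz ≤ fs/2 = 30 Hz, passes unchanged.
208 Hz mod fs = 28 Hz.
28 Hz ≤ fs/2 = 30 Hz, appears at 28 Hz.
80 Hz and 100 Hz both map to 20 Hz.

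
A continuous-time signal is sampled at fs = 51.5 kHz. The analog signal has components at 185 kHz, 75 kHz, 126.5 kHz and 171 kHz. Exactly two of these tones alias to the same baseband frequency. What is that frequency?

fs/2 = 25.75 kHz.
185 kHz mod fs = 30.5 kHz.
30.5 kHz > fs/2 = 25.75 kHz, folds to fs − 30.5 kHz = 21 kHz.
75 kHz mod fs = 23.5 kHz.
23.5 kHz ≤ fs/2 = 25.75 kHz, appears at 23.5 kHz.
126.5 kHz mod fs = 23.5 kHz.
23.5 kHz ≤ fs/2 = 25.75 kHz, appears at 23.5 kHz.
171 kHz mod fs = 16.5 kHz.
16.5 kHz ≤ fs/2 = 25.75 kHz, appears at 16.5 kHz.
75 kHz and 126.5 kHz both map to 23.5 kHz.

23.5 kHz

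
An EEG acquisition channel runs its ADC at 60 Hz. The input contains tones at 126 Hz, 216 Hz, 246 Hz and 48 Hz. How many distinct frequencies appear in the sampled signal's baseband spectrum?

fs/2 = 30 Hz.
126 Hz mod fs = 6 Hz.
6 Hz ≤ fs/2 = 30 Hz, appears at 6 Hz.
216 Hz mod fs = 36 Hz.
36 Hz > fs/2 = 30 Hz, folds to fs − 36 Hz = 24 Hz.
246 Hz mod fs = 6 Hz.
6 Hz ≤ fs/2 = 30 Hz, appears at 6 Hz.
48 Hz > fs/2 = 30 Hz, folds to fs − 48 Hz = 12 Hz.
Distinct values: {6 Hz, 12 Hz, 24 Hz} → 3.

3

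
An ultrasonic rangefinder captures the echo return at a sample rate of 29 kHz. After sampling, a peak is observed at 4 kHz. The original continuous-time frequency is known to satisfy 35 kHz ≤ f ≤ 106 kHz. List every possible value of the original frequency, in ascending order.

Frequencies that alias to 4 kHz are k·fs ± 4 kHz for integer k ≥ 0.
k=0: 4 kHz.
k=1: 25 kHz, 33 kHz.
k=2: 54 kHz, 62 kHz.
k=3: 83 kHz, 91 kHz.
k=4: 112 kHz, 120 kHz.
Within [35 kHz, 106 kHz]: 54 kHz, 62 kHz, 83 kHz, 91 kHz.

54 kHz, 62 kHz, 83 kHz, 91 kHz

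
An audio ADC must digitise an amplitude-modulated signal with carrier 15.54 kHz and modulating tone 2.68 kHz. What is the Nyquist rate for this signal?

36.44 kHz

AM sidebands sit at fc ± fm = 12.86 kHz and 18.22 kHz.
Highest-frequency component: 18.22 kHz.
Nyquist rate = 2 × 18.22 kHz = 36.44 kHz.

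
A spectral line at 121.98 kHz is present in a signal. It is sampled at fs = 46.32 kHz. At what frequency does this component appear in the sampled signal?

121.98 kHz mod fs = 29.34 kHz.
29.34 kHz > fs/2 = 23.16 kHz, folds to fs − 29.34 kHz = 16.98 kHz.

16.98 kHz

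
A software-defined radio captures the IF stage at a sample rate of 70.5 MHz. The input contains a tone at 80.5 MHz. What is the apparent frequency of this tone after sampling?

10 MHz

80.5 MHz mod fs = 10 MHz.
10 MHz ≤ fs/2 = 35.25 MHz, appears at 10 MHz.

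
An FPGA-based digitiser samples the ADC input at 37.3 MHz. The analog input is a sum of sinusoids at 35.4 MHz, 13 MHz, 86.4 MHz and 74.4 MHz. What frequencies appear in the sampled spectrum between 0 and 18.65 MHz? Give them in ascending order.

fs/2 = 18.65 MHz.
35.4 MHz > fs/2 = 18.65 MHz, folds to fs − 35.4 MHz = 1.9 MHz.
13 MHz ≤ fs/2 = 18.65 MHz, passes unchanged.
86.4 MHz mod fs = 11.8 MHz.
11.8 MHz ≤ fs/2 = 18.65 MHz, appears at 11.8 MHz.
74.4 MHz mod fs = 37.1 MHz.
37.1 MHz > fs/2 = 18.65 MHz, folds to fs − 37.1 MHz = 0.2 MHz.
Distinct values: {0.2 MHz, 1.9 MHz, 11.8 MHz, 13 MHz}.

0.2 MHz, 1.9 MHz, 11.8 MHz, 13 MHz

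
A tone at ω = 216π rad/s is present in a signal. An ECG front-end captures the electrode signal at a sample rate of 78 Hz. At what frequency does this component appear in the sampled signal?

30 Hz

ω = 216π rad/s → f = ω/(2π) = 108 Hz.
108 Hz mod fs = 30 Hz.
30 Hz ≤ fs/2 = 39 Hz, appears at 30 Hz.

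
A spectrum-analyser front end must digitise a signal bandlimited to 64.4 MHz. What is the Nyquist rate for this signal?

Nyquist rate = 2 × 64.4 MHz = 128.8 MHz.

128.8 MHz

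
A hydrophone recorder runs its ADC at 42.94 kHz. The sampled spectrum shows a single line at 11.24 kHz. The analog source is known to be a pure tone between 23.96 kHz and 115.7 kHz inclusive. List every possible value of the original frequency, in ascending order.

Frequencies that alias to 11.24 kHz are k·fs ± 11.24 kHz for integer k ≥ 0.
k=0: 11.24 kHz.
k=1: 31.7 kHz, 54.18 kHz.
k=2: 74.64 kHz, 97.12 kHz.
k=3: 117.58 kHz, 140.06 kHz.
Within [23.96 kHz, 115.7 kHz]: 31.7 kHz, 54.18 kHz, 74.64 kHz, 97.12 kHz.

31.7 kHz, 54.18 kHz, 74.64 kHz, 97.12 kHz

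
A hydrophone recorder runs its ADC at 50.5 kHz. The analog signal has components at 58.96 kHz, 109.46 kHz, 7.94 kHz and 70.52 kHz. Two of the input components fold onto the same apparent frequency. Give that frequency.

8.46 kHz

fs/2 = 25.25 kHz.
58.96 kHz mod fs = 8.46 kHz.
8.46 kHz ≤ fs/2 = 25.25 kHz, appears at 8.46 kHz.
109.46 kHz mod fs = 8.46 kHz.
8.46 kHz ≤ fs/2 = 25.25 kHz, appears at 8.46 kHz.
7.94 kHz ≤ fs/2 = 25.25 kHz, passes unchanged.
70.52 kHz mod fs = 20.02 kHz.
20.02 kHz ≤ fs/2 = 25.25 kHz, appears at 20.02 kHz.
58.96 kHz and 109.46 kHz both map to 8.46 kHz.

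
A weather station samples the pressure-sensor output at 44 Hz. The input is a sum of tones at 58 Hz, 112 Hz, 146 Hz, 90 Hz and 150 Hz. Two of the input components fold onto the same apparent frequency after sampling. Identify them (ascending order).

58 Hz, 146 Hz

fs/2 = 22 Hz.
58 Hz mod fs = 14 Hz.
14 Hz ≤ fs/2 = 22 Hz, appears at 14 Hz.
112 Hz mod fs = 24 Hz.
24 Hz > fs/2 = 22 Hz, folds to fs − 24 Hz = 20 Hz.
146 Hz mod fs = 14 Hz.
14 Hz ≤ fs/2 = 22 Hz, appears at 14 Hz.
90 Hz mod fs = 2 Hz.
2 Hz ≤ fs/2 = 22 Hz, appears at 2 Hz.
150 Hz mod fs = 18 Hz.
18 Hz ≤ fs/2 = 22 Hz, appears at 18 Hz.
58 Hz and 146 Hz both map to 14 Hz.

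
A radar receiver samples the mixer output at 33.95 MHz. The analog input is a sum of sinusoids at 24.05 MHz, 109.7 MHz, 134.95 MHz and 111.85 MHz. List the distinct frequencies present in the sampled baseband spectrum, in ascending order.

0.85 MHz, 7.85 MHz, 9.9 MHz, 10 MHz

fs/2 = 16.975 MHz.
24.05 MHz > fs/2 = 16.975 MHz, folds to fs − 24.05 MHz = 9.9 MHz.
109.7 MHz mod fs = 7.85 MHz.
7.85 MHz ≤ fs/2 = 16.975 MHz, appears at 7.85 MHz.
134.95 MHz mod fs = 33.1 MHz.
33.1 MHz > fs/2 = 16.975 MHz, folds to fs − 33.1 MHz = 0.85 MHz.
111.85 MHz mod fs = 10 MHz.
10 MHz ≤ fs/2 = 16.975 MHz, appears at 10 MHz.
Distinct values: {0.85 MHz, 7.85 MHz, 9.9 MHz, 10 MHz}.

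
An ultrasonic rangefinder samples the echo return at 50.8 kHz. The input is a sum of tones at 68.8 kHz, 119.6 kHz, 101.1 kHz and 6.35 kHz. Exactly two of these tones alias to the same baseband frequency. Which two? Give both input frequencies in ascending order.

68.8 kHz, 119.6 kHz

fs/2 = 25.4 kHz.
68.8 kHz mod fs = 18 kHz.
18 kHz ≤ fs/2 = 25.4 kHz, appears at 18 kHz.
119.6 kHz mod fs = 18 kHz.
18 kHz ≤ fs/2 = 25.4 kHz, appears at 18 kHz.
101.1 kHz mod fs = 50.3 kHz.
50.3 kHz > fs/2 = 25.4 kHz, folds to fs − 50.3 kHz = 0.5 kHz.
6.35 kHz ≤ fs/2 = 25.4 kHz, passes unchanged.
68.8 kHz and 119.6 kHz both map to 18 kHz.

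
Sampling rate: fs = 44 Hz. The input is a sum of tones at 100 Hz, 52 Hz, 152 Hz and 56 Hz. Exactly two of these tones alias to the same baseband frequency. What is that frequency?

fs/2 = 22 Hz.
100 Hz mod fs = 12 Hz.
12 Hz ≤ fs/2 = 22 Hz, appears at 12 Hz.
52 Hz mod fs = 8 Hz.
8 Hz ≤ fs/2 = 22 Hz, appears at 8 Hz.
152 Hz mod fs = 20 Hz.
20 Hz ≤ fs/2 = 22 Hz, appears at 20 Hz.
56 Hz mod fs = 12 Hz.
12 Hz ≤ fs/2 = 22 Hz, appears at 12 Hz.
56 Hz and 100 Hz both map to 12 Hz.

12 Hz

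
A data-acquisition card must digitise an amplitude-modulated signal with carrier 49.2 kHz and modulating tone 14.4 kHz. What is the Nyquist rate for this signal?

127.2 kHz

AM sidebands sit at fc ± fm = 34.8 kHz and 63.6 kHz.
Highest-frequency component: 63.6 kHz.
Nyquist rate = 2 × 63.6 kHz = 127.2 kHz.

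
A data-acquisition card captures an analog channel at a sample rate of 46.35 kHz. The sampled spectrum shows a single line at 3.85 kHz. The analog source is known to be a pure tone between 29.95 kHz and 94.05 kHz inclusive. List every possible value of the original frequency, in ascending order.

42.5 kHz, 50.2 kHz, 88.85 kHz

Frequencies that alias to 3.85 kHz are k·fs ± 3.85 kHz for integer k ≥ 0.
k=0: 3.85 kHz.
k=1: 42.5 kHz, 50.2 kHz.
k=2: 88.85 kHz, 96.55 kHz.
k=3: 135.2 kHz, 142.9 kHz.
Within [29.95 kHz, 94.05 kHz]: 42.5 kHz, 50.2 kHz, 88.85 kHz.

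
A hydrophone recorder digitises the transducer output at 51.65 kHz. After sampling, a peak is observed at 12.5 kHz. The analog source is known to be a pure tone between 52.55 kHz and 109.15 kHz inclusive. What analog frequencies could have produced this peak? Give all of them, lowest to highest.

64.15 kHz, 90.8 kHz

Frequencies that alias to 12.5 kHz are k·fs ± 12.5 kHz for integer k ≥ 0.
k=0: 12.5 kHz.
k=1: 39.15 kHz, 64.15 kHz.
k=2: 90.8 kHz, 115.8 kHz.
k=3: 142.45 kHz, 167.45 kHz.
Within [52.55 kHz, 109.15 kHz]: 64.15 kHz, 90.8 kHz.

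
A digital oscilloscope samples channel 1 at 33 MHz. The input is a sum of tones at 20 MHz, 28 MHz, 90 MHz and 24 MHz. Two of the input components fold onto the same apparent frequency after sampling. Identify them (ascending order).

24 MHz, 90 MHz

fs/2 = 16.5 MHz.
20 MHz > fs/2 = 16.5 MHz, folds to fs − 20 MHz = 13 MHz.
28 MHz > fs/2 = 16.5 MHz, folds to fs − 28 MHz = 5 MHz.
90 MHz mod fs = 24 MHz.
24 MHz > fs/2 = 16.5 MHz, folds to fs − 24 MHz = 9 MHz.
24 MHz > fs/2 = 16.5 MHz, folds to fs − 24 MHz = 9 MHz.
24 MHz and 90 MHz both map to 9 MHz.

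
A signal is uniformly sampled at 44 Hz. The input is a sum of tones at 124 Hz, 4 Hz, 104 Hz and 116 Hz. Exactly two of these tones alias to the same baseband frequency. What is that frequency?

16 Hz

fs/2 = 22 Hz.
124 Hz mod fs = 36 Hz.
36 Hz > fs/2 = 22 Hz, folds to fs − 36 Hz = 8 Hz.
4 Hz ≤ fs/2 = 22 Hz, passes unchanged.
104 Hz mod fs = 16 Hz.
16 Hz ≤ fs/2 = 22 Hz, appears at 16 Hz.
116 Hz mod fs = 28 Hz.
28 Hz > fs/2 = 22 Hz, folds to fs − 28 Hz = 16 Hz.
104 Hz and 116 Hz both map to 16 Hz.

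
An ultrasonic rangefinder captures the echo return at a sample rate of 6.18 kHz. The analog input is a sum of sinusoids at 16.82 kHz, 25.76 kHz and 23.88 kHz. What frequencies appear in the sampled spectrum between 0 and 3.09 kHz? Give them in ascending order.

0.84 kHz, 1.04 kHz, 1.72 kHz

fs/2 = 3.09 kHz.
16.82 kHz mod fs = 4.46 kHz.
4.46 kHz > fs/2 = 3.09 kHz, folds to fs − 4.46 kHz = 1.72 kHz.
25.76 kHz mod fs = 1.04 kHz.
1.04 kHz ≤ fs/2 = 3.09 kHz, appears at 1.04 kHz.
23.88 kHz mod fs = 5.34 kHz.
5.34 kHz > fs/2 = 3.09 kHz, folds to fs − 5.34 kHz = 0.84 kHz.
Distinct values: {0.84 kHz, 1.04 kHz, 1.72 kHz}.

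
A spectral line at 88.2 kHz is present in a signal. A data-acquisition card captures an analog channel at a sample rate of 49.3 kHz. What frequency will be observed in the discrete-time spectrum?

10.4 kHz

88.2 kHz mod fs = 38.9 kHz.
38.9 kHz > fs/2 = 24.65 kHz, folds to fs − 38.9 kHz = 10.4 kHz.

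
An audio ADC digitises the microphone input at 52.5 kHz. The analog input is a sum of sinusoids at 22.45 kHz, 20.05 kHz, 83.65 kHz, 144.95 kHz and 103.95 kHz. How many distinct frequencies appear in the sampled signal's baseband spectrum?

5

fs/2 = 26.25 kHz.
22.45 kHz ≤ fs/2 = 26.25 kHz, passes unchanged.
20.05 kHz ≤ fs/2 = 26.25 kHz, passes unchanged.
83.65 kHz mod fs = 31.15 kHz.
31.15 kHz > fs/2 = 26.25 kHz, folds to fs − 31.15 kHz = 21.35 kHz.
144.95 kHz mod fs = 39.95 kHz.
39.95 kHz > fs/2 = 26.25 kHz, folds to fs − 39.95 kHz = 12.55 kHz.
103.95 kHz mod fs = 51.45 kHz.
51.45 kHz > fs/2 = 26.25 kHz, folds to fs − 51.45 kHz = 1.05 kHz.
Distinct values: {1.05 kHz, 12.55 kHz, 20.05 kHz, 21.35 kHz, 22.45 kHz} → 5.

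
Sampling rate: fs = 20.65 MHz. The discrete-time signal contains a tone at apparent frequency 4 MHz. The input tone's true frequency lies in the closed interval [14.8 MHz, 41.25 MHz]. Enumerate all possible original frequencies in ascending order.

16.65 MHz, 24.65 MHz, 37.3 MHz

Frequencies that alias to 4 MHz are k·fs ± 4 MHz for integer k ≥ 0.
k=0: 4 MHz.
k=1: 16.65 MHz, 24.65 MHz.
k=2: 37.3 MHz, 45.3 MHz.
k=3: 57.95 MHz, 65.95 MHz.
Within [14.8 MHz, 41.25 MHz]: 16.65 MHz, 24.65 MHz, 37.3 MHz.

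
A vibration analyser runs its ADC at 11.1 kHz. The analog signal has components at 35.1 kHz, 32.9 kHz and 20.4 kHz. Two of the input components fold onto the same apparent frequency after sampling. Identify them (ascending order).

20.4 kHz, 35.1 kHz

fs/2 = 5.55 kHz.
35.1 kHz mod fs = 1.8 kHz.
1.8 kHz ≤ fs/2 = 5.55 kHz, appears at 1.8 kHz.
32.9 kHz mod fs = 10.7 kHz.
10.7 kHz > fs/2 = 5.55 kHz, folds to fs − 10.7 kHz = 0.4 kHz.
20.4 kHz mod fs = 9.3 kHz.
9.3 kHz > fs/2 = 5.55 kHz, folds to fs − 9.3 kHz = 1.8 kHz.
20.4 kHz and 35.1 kHz both map to 1.8 kHz.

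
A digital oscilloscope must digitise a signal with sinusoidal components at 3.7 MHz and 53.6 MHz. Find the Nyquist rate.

Highest-frequency component: 53.6 MHz.
Nyquist rate = 2 × 53.6 MHz = 107.2 MHz.

107.2 MHz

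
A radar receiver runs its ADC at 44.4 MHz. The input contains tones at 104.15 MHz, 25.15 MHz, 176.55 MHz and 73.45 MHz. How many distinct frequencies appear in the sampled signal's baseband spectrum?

3

fs/2 = 22.2 MHz.
104.15 MHz mod fs = 15.35 MHz.
15.35 MHz ≤ fs/2 = 22.2 MHz, appears at 15.35 MHz.
25.15 MHz > fs/2 = 22.2 MHz, folds to fs − 25.15 MHz = 19.25 MHz.
176.55 MHz mod fs = 43.35 MHz.
43.35 MHz > fs/2 = 22.2 MHz, folds to fs − 43.35 MHz = 1.05 MHz.
73.45 MHz mod fs = 29.05 MHz.
29.05 MHz > fs/2 = 22.2 MHz, folds to fs − 29.05 MHz = 15.35 MHz.
Distinct values: {1.05 MHz, 15.35 MHz, 19.25 MHz} → 3.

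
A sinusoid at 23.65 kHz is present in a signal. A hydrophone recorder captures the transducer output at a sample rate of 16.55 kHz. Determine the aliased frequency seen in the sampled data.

7.1 kHz

23.65 kHz mod fs = 7.1 kHz.
7.1 kHz ≤ fs/2 = 8.275 kHz, appears at 7.1 kHz.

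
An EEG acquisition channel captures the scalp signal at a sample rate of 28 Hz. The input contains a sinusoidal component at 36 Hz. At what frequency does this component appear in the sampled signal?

36 Hz mod fs = 8 Hz.
8 Hz ≤ fs/2 = 14 Hz, appears at 8 Hz.

8 Hz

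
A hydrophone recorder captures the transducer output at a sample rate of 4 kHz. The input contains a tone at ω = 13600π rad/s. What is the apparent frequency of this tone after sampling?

1.2 kHz

ω = 13600π rad/s → f = ω/(2π) = 6800 Hz = 6.8 kHz.
6.8 kHz mod fs = 2.8 kHz.
2.8 kHz > fs/2 = 2 kHz, folds to fs − 2.8 kHz = 1.2 kHz.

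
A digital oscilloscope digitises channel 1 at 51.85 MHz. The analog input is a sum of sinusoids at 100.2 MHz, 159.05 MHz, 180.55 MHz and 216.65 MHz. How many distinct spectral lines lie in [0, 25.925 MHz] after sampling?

3

fs/2 = 25.925 MHz.
100.2 MHz mod fs = 48.35 MHz.
48.35 MHz > fs/2 = 25.925 MHz, folds to fs − 48.35 MHz = 3.5 MHz.
159.05 MHz mod fs = 3.5 MHz.
3.5 MHz ≤ fs/2 = 25.925 MHz, appears at 3.5 MHz.
180.55 MHz mod fs = 25 MHz.
25 MHz ≤ fs/2 = 25.925 MHz, appears at 25 MHz.
216.65 MHz mod fs = 9.25 MHz.
9.25 MHz ≤ fs/2 = 25.925 MHz, appears at 9.25 MHz.
Distinct values: {3.5 MHz, 9.25 MHz, 25 MHz} → 3.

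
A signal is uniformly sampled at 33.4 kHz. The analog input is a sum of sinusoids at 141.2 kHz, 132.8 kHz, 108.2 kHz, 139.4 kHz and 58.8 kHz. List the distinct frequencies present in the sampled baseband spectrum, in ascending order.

0.8 kHz, 5.8 kHz, 7.6 kHz, 8 kHz

fs/2 = 16.7 kHz.
141.2 kHz mod fs = 7.6 kHz.
7.6 kHz ≤ fs/2 = 16.7 kHz, appears at 7.6 kHz.
132.8 kHz mod fs = 32.6 kHz.
32.6 kHz > fs/2 = 16.7 kHz, folds to fs − 32.6 kHz = 0.8 kHz.
108.2 kHz mod fs = 8 kHz.
8 kHz ≤ fs/2 = 16.7 kHz, appears at 8 kHz.
139.4 kHz mod fs = 5.8 kHz.
5.8 kHz ≤ fs/2 = 16.7 kHz, appears at 5.8 kHz.
58.8 kHz mod fs = 25.4 kHz.
25.4 kHz > fs/2 = 16.7 kHz, folds to fs − 25.4 kHz = 8 kHz.
Distinct values: {0.8 kHz, 5.8 kHz, 7.6 kHz, 8 kHz}.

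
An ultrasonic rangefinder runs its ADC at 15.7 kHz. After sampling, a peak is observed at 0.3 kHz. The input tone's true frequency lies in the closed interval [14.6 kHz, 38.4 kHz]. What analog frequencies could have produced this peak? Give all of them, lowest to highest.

Frequencies that alias to 0.3 kHz are k·fs ± 0.3 kHz for integer k ≥ 0.
k=0: 0.3 kHz.
k=1: 15.4 kHz, 16 kHz.
k=2: 31.1 kHz, 31.7 kHz.
k=3: 46.8 kHz, 47.4 kHz.
Within [14.6 kHz, 38.4 kHz]: 15.4 kHz, 16 kHz, 31.1 kHz, 31.7 kHz.

15.4 kHz, 16 kHz, 31.1 kHz, 31.7 kHz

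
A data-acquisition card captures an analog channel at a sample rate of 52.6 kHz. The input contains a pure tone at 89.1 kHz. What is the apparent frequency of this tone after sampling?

16.1 kHz

89.1 kHz mod fs = 36.5 kHz.
36.5 kHz > fs/2 = 26.3 kHz, folds to fs − 36.5 kHz = 16.1 kHz.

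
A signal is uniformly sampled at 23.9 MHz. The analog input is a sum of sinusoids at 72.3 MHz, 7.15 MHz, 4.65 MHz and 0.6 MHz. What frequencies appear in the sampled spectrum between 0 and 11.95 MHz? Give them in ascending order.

0.6 MHz, 4.65 MHz, 7.15 MHz

fs/2 = 11.95 MHz.
72.3 MHz mod fs = 0.6 MHz.
0.6 MHz ≤ fs/2 = 11.95 MHz, appears at 0.6 MHz.
7.15 MHz ≤ fs/2 = 11.95 MHz, passes unchanged.
4.65 MHz ≤ fs/2 = 11.95 MHz, passes unchanged.
0.6 MHz ≤ fs/2 = 11.95 MHz, passes unchanged.
Distinct values: {0.6 MHz, 4.65 MHz, 7.15 MHz}.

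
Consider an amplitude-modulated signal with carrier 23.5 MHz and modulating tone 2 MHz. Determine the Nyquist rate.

AM sidebands sit at fc ± fm = 21.5 MHz and 25.5 MHz.
Highest-frequency component: 25.5 MHz.
Nyquist rate = 2 × 25.5 MHz = 51 MHz.

51 MHz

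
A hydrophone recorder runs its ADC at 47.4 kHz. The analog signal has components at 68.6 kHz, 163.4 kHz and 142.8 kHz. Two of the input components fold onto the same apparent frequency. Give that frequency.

21.2 kHz

fs/2 = 23.7 kHz.
68.6 kHz mod fs = 21.2 kHz.
21.2 kHz ≤ fs/2 = 23.7 kHz, appears at 21.2 kHz.
163.4 kHz mod fs = 21.2 kHz.
21.2 kHz ≤ fs/2 = 23.7 kHz, appears at 21.2 kHz.
142.8 kHz mod fs = 0.6 kHz.
0.6 kHz ≤ fs/2 = 23.7 kHz, appears at 0.6 kHz.
68.6 kHz and 163.4 kHz both map to 21.2 kHz.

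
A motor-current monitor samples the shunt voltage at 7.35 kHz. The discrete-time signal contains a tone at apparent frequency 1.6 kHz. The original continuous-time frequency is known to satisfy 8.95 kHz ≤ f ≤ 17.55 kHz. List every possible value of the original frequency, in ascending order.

Frequencies that alias to 1.6 kHz are k·fs ± 1.6 kHz for integer k ≥ 0.
k=0: 1.6 kHz.
k=1: 5.75 kHz, 8.95 kHz.
k=2: 13.1 kHz, 16.3 kHz.
k=3: 20.45 kHz, 23.65 kHz.
Within [8.95 kHz, 17.55 kHz]: 8.95 kHz, 13.1 kHz, 16.3 kHz.

8.95 kHz, 13.1 kHz, 16.3 kHz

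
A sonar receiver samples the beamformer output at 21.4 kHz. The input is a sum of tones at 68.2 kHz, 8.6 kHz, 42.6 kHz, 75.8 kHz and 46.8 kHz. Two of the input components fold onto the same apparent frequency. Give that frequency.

fs/2 = 10.7 kHz.
68.2 kHz mod fs = 4 kHz.
4 kHz ≤ fs/2 = 10.7 kHz, appears at 4 kHz.
8.6 kHz ≤ fs/2 = 10.7 kHz, passes unchanged.
42.6 kHz mod fs = 21.2 kHz.
21.2 kHz > fs/2 = 10.7 kHz, folds to fs − 21.2 kHz = 0.2 kHz.
75.8 kHz mod fs = 11.6 kHz.
11.6 kHz > fs/2 = 10.7 kHz, folds to fs − 11.6 kHz = 9.8 kHz.
46.8 kHz mod fs = 4 kHz.
4 kHz ≤ fs/2 = 10.7 kHz, appears at 4 kHz.
46.8 kHz and 68.2 kHz both map to 4 kHz.

4 kHz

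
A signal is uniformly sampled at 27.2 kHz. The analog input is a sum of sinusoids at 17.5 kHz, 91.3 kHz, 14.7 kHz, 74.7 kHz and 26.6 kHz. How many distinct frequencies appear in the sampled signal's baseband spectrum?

fs/2 = 13.6 kHz.
17.5 kHz > fs/2 = 13.6 kHz, folds to fs − 17.5 kHz = 9.7 kHz.
91.3 kHz mod fs = 9.7 kHz.
9.7 kHz ≤ fs/2 = 13.6 kHz, appears at 9.7 kHz.
14.7 kHz > fs/2 = 13.6 kHz, folds to fs − 14.7 kHz = 12.5 kHz.
74.7 kHz mod fs = 20.3 kHz.
20.3 kHz > fs/2 = 13.6 kHz, folds to fs − 20.3 kHz = 6.9 kHz.
26.6 kHz > fs/2 = 13.6 kHz, folds to fs − 26.6 kHz = 0.6 kHz.
Distinct values: {0.6 kHz, 6.9 kHz, 9.7 kHz, 12.5 kHz} → 4.

4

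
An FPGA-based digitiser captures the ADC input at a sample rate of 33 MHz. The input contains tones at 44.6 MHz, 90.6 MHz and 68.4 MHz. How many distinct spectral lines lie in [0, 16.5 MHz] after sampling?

fs/2 = 16.5 MHz.
44.6 MHz mod fs = 11.6 MHz.
11.6 MHz ≤ fs/2 = 16.5 MHz, appears at 11.6 MHz.
90.6 MHz mod fs = 24.6 MHz.
24.6 MHz > fs/2 = 16.5 MHz, folds to fs − 24.6 MHz = 8.4 MHz.
68.4 MHz mod fs = 2.4 MHz.
2.4 MHz ≤ fs/2 = 16.5 MHz, appears at 2.4 MHz.
Distinct values: {2.4 MHz, 8.4 MHz, 11.6 MHz} → 3.

3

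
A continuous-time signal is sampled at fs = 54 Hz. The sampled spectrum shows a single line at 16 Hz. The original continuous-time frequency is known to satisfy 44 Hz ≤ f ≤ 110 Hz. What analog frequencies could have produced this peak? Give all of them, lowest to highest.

70 Hz, 92 Hz

Frequencies that alias to 16 Hz are k·fs ± 16 Hz for integer k ≥ 0.
k=0: 16 Hz.
k=1: 38 Hz, 70 Hz.
k=2: 92 Hz, 124 Hz.
k=3: 146 Hz, 178 Hz.
Within [44 Hz, 110 Hz]: 70 Hz, 92 Hz.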